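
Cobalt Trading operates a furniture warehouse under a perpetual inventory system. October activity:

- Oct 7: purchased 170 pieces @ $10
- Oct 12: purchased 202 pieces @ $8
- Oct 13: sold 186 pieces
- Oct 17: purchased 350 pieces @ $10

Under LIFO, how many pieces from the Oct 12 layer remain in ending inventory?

16

Oct 13, 186 sold [LIFO — newest first]: 186 @ $8 = $1,488
Ending inventory: 170 @ $10 + 16 @ $8 + 350 @ $10 = $5,328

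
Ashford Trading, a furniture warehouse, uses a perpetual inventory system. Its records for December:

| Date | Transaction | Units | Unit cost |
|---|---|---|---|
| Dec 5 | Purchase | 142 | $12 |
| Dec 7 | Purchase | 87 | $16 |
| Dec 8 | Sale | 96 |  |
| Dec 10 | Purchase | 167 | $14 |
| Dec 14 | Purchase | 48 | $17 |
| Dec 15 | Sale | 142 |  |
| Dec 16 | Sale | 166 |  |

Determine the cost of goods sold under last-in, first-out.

Dec 8, 96 sold [LIFO — newest first]: 87 @ $16 + 9 @ $12 = $1,500
Dec 15, 142 sold [LIFO — newest first]: 48 @ $17 + 94 @ $14 = $2,132
Dec 16, 166 sold [LIFO — newest first]: 73 @ $14 + 93 @ $12 = $2,138
Total COGS = $1,500 + $2,132 + $2,138 = $5,770
Ending inventory: 40 @ $12 = $480

COGS = $5,770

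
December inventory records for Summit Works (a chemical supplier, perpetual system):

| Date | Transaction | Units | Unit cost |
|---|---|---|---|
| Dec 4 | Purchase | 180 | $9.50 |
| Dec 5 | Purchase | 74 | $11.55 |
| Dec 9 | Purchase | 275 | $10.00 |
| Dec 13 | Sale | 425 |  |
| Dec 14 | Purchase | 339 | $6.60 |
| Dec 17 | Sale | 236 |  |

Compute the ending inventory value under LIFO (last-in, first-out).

Ending inventory = $1,667.80

Dec 13, 425 sold [LIFO — newest first]: 275 @ $10.00 + 74 @ $11.55 + 76 @ $9.50 = $4,326.70
Dec 17, 236 sold [LIFO — newest first]: 236 @ $6.60 = $1,557.60
Total COGS = $4,326.70 + $1,557.60 = $5,884.30
Ending inventory: 104 @ $9.50 + 103 @ $6.60 = $1,667.80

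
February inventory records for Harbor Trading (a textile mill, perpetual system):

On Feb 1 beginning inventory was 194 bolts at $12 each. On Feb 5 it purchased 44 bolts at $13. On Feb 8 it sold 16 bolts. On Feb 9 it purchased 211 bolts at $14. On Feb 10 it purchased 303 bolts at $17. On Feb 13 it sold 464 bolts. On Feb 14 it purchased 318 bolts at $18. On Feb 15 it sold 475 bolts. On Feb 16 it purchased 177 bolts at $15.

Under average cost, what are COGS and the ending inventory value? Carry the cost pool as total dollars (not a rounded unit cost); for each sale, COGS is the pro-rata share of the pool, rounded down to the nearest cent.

COGS = $14,834.61; ending inventory = $4,549.39

After Feb 1: 194 on hand, pool $2,328.00 (≈ $12.0000 each)
After Feb 5: 238 on hand, pool $2,900.00 (≈ $12.1849 each)
Feb 8, sell 16: 16/238 × $2,900.00 → $194.95
After Feb 9: 433 on hand, pool $5,659.05 (≈ $13.0694 each)
After Feb 10: 736 on hand, pool $10,810.05 (≈ $14.6876 each)
Feb 13, sell 464: 464/736 × $10,810.05 → $6,815.03
After Feb 14: 590 on hand, pool $9,719.02 (≈ $16.4729 each)
Feb 15, sell 475: 475/590 × $9,719.02 → $7,824.63
After Feb 16: 292 on hand, pool $4,549.39 (≈ $15.5801 each)
Total COGS = $194.95 + $6,815.03 + $7,824.63 = $14,834.61
Ending inventory (cost pool remaining) = $4,549.39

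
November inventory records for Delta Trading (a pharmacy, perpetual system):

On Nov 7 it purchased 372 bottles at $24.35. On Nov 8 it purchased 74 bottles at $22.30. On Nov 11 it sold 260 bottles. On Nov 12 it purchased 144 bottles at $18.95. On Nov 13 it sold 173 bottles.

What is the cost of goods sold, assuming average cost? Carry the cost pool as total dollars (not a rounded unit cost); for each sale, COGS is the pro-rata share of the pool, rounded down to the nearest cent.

COGS = $10,014.29

After Nov 7: 372 on hand, pool $9,058.20 (≈ $24.3500 each)
After Nov 8: 446 on hand, pool $10,708.40 (≈ $24.0099 each)
Nov 11, sell 260: 260/446 × $10,708.40 → $6,242.56
After Nov 12: 330 on hand, pool $7,194.64 (≈ $21.8019 each)
Nov 13, sell 173: 173/330 × $7,194.64 → $3,771.73
Total COGS = $6,242.56 + $3,771.73 = $10,014.29
Ending inventory (cost pool remaining) = $3,422.91
Check: goods available $13,437.20 = COGS $10,014.29 + ending $3,422.91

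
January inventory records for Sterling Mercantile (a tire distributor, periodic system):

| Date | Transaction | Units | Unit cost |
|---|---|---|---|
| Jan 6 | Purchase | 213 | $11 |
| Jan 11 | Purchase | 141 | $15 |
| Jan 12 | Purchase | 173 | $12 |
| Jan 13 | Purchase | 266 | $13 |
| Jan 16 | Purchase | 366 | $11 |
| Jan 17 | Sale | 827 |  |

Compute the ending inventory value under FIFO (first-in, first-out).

Jan 17, 827 sold [FIFO — oldest first]: 213 @ $11 + 141 @ $15 + 173 @ $12 + 266 @ $13 + 34 @ $11 = $10,366
Ending inventory: 332 @ $11 = $3,652

Ending inventory = $3,652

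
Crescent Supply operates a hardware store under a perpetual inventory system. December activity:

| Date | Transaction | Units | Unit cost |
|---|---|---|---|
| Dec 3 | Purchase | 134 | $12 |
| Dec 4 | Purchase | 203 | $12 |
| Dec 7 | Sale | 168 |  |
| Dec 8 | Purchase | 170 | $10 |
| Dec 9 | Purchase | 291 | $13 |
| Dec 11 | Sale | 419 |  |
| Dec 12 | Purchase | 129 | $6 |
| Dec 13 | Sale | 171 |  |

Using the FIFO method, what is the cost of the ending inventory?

Ending inventory = $1,294

Dec 7, 168 sold [FIFO — oldest first]: 134 @ $12 + 34 @ $12 = $2,016
Dec 11, 419 sold [FIFO — oldest first]: 169 @ $12 + 170 @ $10 + 80 @ $13 = $4,768
Dec 13, 171 sold [FIFO — oldest first]: 171 @ $13 = $2,223
Total COGS = $2,016 + $4,768 + $2,223 = $9,007
Ending inventory: 40 @ $13 + 129 @ $6 = $1,294
Check: goods available $10,301 = COGS $9,007 + ending $1,294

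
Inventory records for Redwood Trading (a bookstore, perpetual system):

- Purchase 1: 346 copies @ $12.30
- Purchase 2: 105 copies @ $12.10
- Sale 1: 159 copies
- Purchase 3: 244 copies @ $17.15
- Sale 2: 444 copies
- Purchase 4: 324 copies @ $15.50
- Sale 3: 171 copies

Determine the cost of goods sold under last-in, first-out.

COGS = $11,229.80

Sale 1 (159) [LIFO — newest first]: 105 @ $12.10 + 54 @ $12.30 = $1,934.70
Sale 2 (444) [LIFO — newest first]: 244 @ $17.15 + 200 @ $12.30 = $6,644.60
Sale 3 (171) [LIFO — newest first]: 171 @ $15.50 = $2,650.50
Total COGS = $1,934.70 + $6,644.60 + $2,650.50 = $11,229.80
Ending inventory: 92 @ $12.30 + 153 @ $15.50 = $3,503.10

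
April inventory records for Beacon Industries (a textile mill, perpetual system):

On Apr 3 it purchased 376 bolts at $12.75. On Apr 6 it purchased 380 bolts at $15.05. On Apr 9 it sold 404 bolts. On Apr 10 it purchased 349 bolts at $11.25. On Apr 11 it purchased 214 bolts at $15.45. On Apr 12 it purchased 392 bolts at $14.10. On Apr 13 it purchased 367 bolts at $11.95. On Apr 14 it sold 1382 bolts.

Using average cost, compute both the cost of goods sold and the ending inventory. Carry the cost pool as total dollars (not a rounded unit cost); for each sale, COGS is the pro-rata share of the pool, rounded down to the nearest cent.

After Apr 3: 376 on hand, pool $4,794.00 (≈ $12.7500 each)
After Apr 6: 756 on hand, pool $10,513.00 (≈ $13.9061 each)
Apr 9, sell 404: 404/756 × $10,513.00 → $5,618.05
After Apr 10: 701 on hand, pool $8,821.20 (≈ $12.5837 each)
After Apr 11: 915 on hand, pool $12,127.50 (≈ $13.2541 each)
After Apr 12: 1307 on hand, pool $17,654.70 (≈ $13.5078 each)
After Apr 13: 1674 on hand, pool $22,040.35 (≈ $13.1663 each)
Apr 14, sell 1382: 1382/1674 × $22,040.35 → $18,195.79
Total COGS = $5,618.05 + $18,195.79 = $23,813.84
Ending inventory (cost pool remaining) = $3,844.56

COGS = $23,813.84; ending inventory = $3,844.56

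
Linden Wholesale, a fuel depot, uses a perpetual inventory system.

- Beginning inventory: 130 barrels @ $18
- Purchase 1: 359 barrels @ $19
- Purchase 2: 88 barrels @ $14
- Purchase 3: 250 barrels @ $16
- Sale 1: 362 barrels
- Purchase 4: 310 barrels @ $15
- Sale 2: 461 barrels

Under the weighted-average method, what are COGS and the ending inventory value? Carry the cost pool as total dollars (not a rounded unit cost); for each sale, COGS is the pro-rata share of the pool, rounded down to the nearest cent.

COGS = $13,880.11; ending inventory = $5,162.89

After Beginning: 130 on hand, pool $2,340.00 (≈ $18.0000 each)
After Purchase 1: 489 on hand, pool $9,161.00 (≈ $18.7342 each)
After Purchase 2: 577 on hand, pool $10,393.00 (≈ $18.0121 each)
After Purchase 3: 827 on hand, pool $14,393.00 (≈ $17.4039 each)
Sale 1, sell 362: 362/827 × $14,393.00 → $6,300.20
After Purchase 4: 775 on hand, pool $12,742.80 (≈ $16.4423 each)
Sale 2, sell 461: 461/775 × $12,742.80 → $7,579.91
Total COGS = $6,300.20 + $7,579.91 = $13,880.11
Ending inventory (cost pool remaining) = $5,162.89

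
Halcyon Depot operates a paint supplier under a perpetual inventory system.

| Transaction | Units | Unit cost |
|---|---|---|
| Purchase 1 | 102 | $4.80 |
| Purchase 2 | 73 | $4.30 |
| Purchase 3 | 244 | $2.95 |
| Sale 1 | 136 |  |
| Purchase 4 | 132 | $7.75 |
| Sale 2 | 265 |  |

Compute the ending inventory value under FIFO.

Ending inventory = $1,076.10

Sale 1 (136) [FIFO — oldest first]: 102 @ $4.80 + 34 @ $4.30 = $635.80
Sale 2 (265) [FIFO — oldest first]: 39 @ $4.30 + 226 @ $2.95 = $834.40
Total COGS = $635.80 + $834.40 = $1,470.20
Ending inventory: 18 @ $2.95 + 132 @ $7.75 = $1,076.10
Check: goods available $2,546.30 = COGS $1,470.20 + ending $1,076.10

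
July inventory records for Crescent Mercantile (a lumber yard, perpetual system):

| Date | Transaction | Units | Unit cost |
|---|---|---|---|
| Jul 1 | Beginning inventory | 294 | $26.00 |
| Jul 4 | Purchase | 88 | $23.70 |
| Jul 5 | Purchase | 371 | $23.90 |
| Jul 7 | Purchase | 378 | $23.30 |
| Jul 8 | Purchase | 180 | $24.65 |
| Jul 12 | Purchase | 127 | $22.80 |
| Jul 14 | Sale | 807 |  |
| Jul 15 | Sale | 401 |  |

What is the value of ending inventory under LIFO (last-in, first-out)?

Ending inventory = $5,980.00

Jul 14, 807 sold [LIFO — newest first]: 127 @ $22.80 + 180 @ $24.65 + 378 @ $23.30 + 122 @ $23.90 = $19,055.80
Jul 15, 401 sold [LIFO — newest first]: 249 @ $23.90 + 88 @ $23.70 + 64 @ $26.00 = $9,700.70
Total COGS = $19,055.80 + $9,700.70 = $28,756.50
Ending inventory: 230 @ $26.00 = $5,980.00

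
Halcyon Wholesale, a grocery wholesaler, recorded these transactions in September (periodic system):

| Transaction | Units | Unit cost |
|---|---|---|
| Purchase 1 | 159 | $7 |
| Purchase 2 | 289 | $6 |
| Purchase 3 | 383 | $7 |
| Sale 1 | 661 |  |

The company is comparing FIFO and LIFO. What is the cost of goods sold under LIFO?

COGS = $4,349

FIFO COGS: 159 @ $7 + 289 @ $6 + 213 @ $7 = $4,338
LIFO COGS: 383 @ $7 + 278 @ $6 = $4,349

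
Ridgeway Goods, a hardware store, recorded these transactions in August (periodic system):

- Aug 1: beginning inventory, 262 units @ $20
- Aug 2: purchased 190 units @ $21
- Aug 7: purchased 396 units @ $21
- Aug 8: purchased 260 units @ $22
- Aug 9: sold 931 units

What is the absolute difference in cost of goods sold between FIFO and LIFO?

$354

FIFO COGS: 262 @ $20 + 190 @ $21 + 396 @ $21 + 83 @ $22 = $19,372
LIFO COGS: 260 @ $22 + 396 @ $21 + 190 @ $21 + 85 @ $20 = $19,726
Difference = |$19,372 − $19,726| = $354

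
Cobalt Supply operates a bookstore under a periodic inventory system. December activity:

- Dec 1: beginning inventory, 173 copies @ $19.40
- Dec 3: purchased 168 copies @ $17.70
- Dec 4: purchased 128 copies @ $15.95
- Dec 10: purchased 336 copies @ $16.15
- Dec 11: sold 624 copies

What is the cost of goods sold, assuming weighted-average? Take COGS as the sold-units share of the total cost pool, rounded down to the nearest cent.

COGS = $10,695.43

Dec 11, sell 624: 624/805 × $13,797.80 → $10,695.43
Ending inventory (cost pool remaining) = $3,102.37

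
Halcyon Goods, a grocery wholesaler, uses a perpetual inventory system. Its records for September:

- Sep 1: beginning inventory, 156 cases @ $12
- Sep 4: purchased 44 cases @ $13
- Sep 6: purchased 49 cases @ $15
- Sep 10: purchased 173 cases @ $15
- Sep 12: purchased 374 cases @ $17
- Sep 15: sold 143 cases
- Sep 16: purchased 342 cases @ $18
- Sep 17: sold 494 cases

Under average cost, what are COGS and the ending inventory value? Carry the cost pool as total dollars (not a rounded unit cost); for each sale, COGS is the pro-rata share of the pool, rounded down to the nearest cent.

COGS = $10,177.08; ending inventory = $8,110.92

After Sep 1: 156 on hand, pool $1,872.00 (≈ $12.0000 each)
After Sep 4: 200 on hand, pool $2,444.00 (≈ $12.2200 each)
After Sep 6: 249 on hand, pool $3,179.00 (≈ $12.7671 each)
After Sep 10: 422 on hand, pool $5,774.00 (≈ $13.6825 each)
After Sep 12: 796 on hand, pool $12,132.00 (≈ $15.2412 each)
Sep 15, sell 143: 143/796 × $12,132.00 → $2,179.49
After Sep 16: 995 on hand, pool $16,108.51 (≈ $16.1895 each)
Sep 17, sell 494: 494/995 × $16,108.51 → $7,997.59
Total COGS = $2,179.49 + $7,997.59 = $10,177.08
Ending inventory (cost pool remaining) = $8,110.92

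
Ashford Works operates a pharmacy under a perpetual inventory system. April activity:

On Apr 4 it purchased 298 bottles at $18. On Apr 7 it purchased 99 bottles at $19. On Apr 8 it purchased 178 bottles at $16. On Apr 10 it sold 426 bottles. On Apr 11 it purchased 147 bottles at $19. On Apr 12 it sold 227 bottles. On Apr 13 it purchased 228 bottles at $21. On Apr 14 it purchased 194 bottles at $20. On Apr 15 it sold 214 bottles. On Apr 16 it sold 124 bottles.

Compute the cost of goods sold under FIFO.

Apr 10, 426 sold [FIFO — oldest first]: 298 @ $18 + 99 @ $19 + 29 @ $16 = $7,709
Apr 12, 227 sold [FIFO — oldest first]: 149 @ $16 + 78 @ $19 = $3,866
Apr 15, 214 sold [FIFO — oldest first]: 69 @ $19 + 145 @ $21 = $4,356
Apr 16, 124 sold [FIFO — oldest first]: 83 @ $21 + 41 @ $20 = $2,563
Total COGS = $7,709 + $3,866 + $4,356 + $2,563 = $18,494
Ending inventory: 153 @ $20 = $3,060

COGS = $18,494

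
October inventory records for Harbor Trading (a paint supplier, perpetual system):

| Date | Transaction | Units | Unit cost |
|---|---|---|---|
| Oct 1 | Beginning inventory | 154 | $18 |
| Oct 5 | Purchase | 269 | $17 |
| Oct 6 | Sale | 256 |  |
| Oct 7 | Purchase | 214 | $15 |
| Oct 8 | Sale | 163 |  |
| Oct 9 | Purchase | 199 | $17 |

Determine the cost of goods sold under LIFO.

COGS = $6,797

Oct 6, 256 sold [LIFO — newest first]: 256 @ $17 = $4,352
Oct 8, 163 sold [LIFO — newest first]: 163 @ $15 = $2,445
Total COGS = $4,352 + $2,445 = $6,797
Ending inventory: 154 @ $18 + 13 @ $17 + 51 @ $15 + 199 @ $17 = $7,141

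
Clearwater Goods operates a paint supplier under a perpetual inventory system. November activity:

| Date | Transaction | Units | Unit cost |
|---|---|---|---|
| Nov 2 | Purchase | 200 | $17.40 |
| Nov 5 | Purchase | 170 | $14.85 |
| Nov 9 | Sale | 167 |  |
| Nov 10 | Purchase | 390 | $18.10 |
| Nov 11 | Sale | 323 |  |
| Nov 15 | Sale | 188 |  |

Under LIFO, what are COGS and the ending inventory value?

Nov 9, 167 sold [LIFO — newest first]: 167 @ $14.85 = $2,479.95
Nov 11, 323 sold [LIFO — newest first]: 323 @ $18.10 = $5,846.30
Nov 15, 188 sold [LIFO — newest first]: 67 @ $18.10 + 3 @ $14.85 + 118 @ $17.40 = $3,310.45
Total COGS = $2,479.95 + $5,846.30 + $3,310.45 = $11,636.70
Ending inventory: 82 @ $17.40 = $1,426.80
Check: goods available $13,063.50 = COGS $11,636.70 + ending $1,426.80

COGS = $11,636.70; ending inventory = $1,426.80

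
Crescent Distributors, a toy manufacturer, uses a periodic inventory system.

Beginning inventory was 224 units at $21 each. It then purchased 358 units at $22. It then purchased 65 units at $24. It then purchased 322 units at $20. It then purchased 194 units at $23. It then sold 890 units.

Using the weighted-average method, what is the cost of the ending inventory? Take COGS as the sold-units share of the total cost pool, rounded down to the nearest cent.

Sale 1, sell 890: 890/1163 × $25,042.00 → $19,163.69
Ending inventory (cost pool remaining) = $5,878.31
Check: goods available $25,042.00 = COGS $19,163.69 + ending $5,878.31

Ending inventory = $5,878.31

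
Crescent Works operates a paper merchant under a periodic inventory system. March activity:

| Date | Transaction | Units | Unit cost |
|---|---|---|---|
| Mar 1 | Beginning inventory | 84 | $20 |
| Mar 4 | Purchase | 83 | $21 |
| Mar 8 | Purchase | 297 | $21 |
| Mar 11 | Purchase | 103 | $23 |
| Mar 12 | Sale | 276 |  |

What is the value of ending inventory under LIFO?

Ending inventory = $6,027

Mar 12, 276 sold [LIFO — newest first]: 103 @ $23 + 173 @ $21 = $6,002
Ending inventory: 84 @ $20 + 83 @ $21 + 124 @ $21 = $6,027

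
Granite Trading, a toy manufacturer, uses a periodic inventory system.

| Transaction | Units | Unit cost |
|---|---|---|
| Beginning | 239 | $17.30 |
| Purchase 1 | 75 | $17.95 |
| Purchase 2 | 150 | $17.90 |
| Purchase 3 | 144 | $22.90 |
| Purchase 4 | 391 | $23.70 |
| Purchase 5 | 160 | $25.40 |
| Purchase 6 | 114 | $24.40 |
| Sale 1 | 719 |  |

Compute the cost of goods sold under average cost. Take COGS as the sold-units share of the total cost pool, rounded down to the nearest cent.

COGS = $15,575.04

Sale 1, sell 719: 719/1273 × $27,575.85 → $15,575.04
Ending inventory (cost pool remaining) = $12,000.81
Check: goods available $27,575.85 = COGS $15,575.04 + ending $12,000.81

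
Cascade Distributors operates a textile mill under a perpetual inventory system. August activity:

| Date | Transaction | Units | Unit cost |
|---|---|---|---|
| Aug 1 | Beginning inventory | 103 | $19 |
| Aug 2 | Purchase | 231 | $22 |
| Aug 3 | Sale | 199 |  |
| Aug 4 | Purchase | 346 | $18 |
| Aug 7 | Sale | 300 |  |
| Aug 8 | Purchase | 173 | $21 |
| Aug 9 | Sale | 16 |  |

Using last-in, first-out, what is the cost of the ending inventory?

Aug 3, 199 sold [LIFO — newest first]: 199 @ $22 = $4,378
Aug 7, 300 sold [LIFO — newest first]: 300 @ $18 = $5,400
Aug 9, 16 sold [LIFO — newest first]: 16 @ $21 = $336
Total COGS = $4,378 + $5,400 + $336 = $10,114
Ending inventory: 103 @ $19 + 32 @ $22 + 46 @ $18 + 157 @ $21 = $6,786

Ending inventory = $6,786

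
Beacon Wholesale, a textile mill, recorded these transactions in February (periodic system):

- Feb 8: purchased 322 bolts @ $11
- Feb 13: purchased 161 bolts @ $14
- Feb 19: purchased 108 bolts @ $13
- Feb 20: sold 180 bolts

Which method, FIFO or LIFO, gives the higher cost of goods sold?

FIFO COGS: 180 @ $11 = $1,980
LIFO COGS: 108 @ $13 + 72 @ $14 = $2,412

LIFO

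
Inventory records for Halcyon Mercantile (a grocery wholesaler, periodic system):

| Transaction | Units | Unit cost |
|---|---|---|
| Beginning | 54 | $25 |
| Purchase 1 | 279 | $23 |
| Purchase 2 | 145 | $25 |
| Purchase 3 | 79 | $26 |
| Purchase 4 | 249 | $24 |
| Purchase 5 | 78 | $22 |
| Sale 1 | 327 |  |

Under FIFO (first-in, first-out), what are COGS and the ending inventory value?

Sale 1 (327) [FIFO — oldest first]: 54 @ $25 + 273 @ $23 = $7,629
Ending inventory: 6 @ $23 + 145 @ $25 + 79 @ $26 + 249 @ $24 + 78 @ $22 = $13,509
Check: goods available $21,138 = COGS $7,629 + ending $13,509

COGS = $7,629; ending inventory = $13,509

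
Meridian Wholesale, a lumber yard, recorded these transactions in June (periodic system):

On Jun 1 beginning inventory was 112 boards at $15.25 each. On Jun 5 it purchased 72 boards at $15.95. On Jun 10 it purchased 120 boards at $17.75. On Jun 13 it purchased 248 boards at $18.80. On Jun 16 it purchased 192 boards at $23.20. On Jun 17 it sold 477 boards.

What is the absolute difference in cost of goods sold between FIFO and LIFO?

FIFO COGS: 112 @ $15.25 + 72 @ $15.95 + 120 @ $17.75 + 173 @ $18.80 = $8,238.80
LIFO COGS: 192 @ $23.20 + 248 @ $18.80 + 37 @ $17.75 = $9,773.55
Difference = |$8,238.80 − $9,773.55| = $1,534.75

$1,534.75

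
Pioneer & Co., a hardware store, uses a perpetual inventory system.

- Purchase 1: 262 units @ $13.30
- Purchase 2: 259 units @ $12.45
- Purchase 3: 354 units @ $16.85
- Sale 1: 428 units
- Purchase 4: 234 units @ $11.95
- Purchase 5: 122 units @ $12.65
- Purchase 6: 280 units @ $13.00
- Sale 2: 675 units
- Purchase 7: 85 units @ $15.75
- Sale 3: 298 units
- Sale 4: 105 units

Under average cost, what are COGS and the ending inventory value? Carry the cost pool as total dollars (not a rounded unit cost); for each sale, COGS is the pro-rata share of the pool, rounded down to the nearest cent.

After Purchase 1: 262 on hand, pool $3,484.60 (≈ $13.3000 each)
After Purchase 2: 521 on hand, pool $6,709.15 (≈ $12.8774 each)
After Purchase 3: 875 on hand, pool $12,674.05 (≈ $14.4846 each)
Sale 1, sell 428: 428/875 × $12,674.05 → $6,199.42
After Purchase 4: 681 on hand, pool $9,270.93 (≈ $13.6137 each)
After Purchase 5: 803 on hand, pool $10,814.23 (≈ $13.4673 each)
After Purchase 6: 1083 on hand, pool $14,454.23 (≈ $13.3465 each)
Sale 2, sell 675: 675/1083 × $14,454.23 → $9,008.86
After Purchase 7: 493 on hand, pool $6,784.12 (≈ $13.7609 each)
Sale 3, sell 298: 298/493 × $6,784.12 → $4,100.74
Sale 4, sell 105: 105/195 × $2,683.38 → $1,444.89
Total COGS = $6,199.42 + $9,008.86 + $4,100.74 + $1,444.89 = $20,753.91
Ending inventory (cost pool remaining) = $1,238.49
Check: goods available $21,992.40 = COGS $20,753.91 + ending $1,238.49

COGS = $20,753.91; ending inventory = $1,238.49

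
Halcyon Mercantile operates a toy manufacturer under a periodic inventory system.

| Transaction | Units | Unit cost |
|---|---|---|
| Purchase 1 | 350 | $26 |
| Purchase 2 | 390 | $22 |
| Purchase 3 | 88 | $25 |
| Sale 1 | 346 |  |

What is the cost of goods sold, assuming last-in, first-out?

COGS = $7,876

Sale 1 (346) [LIFO — newest first]: 88 @ $25 + 258 @ $22 = $7,876
Ending inventory: 350 @ $26 + 132 @ $22 = $12,004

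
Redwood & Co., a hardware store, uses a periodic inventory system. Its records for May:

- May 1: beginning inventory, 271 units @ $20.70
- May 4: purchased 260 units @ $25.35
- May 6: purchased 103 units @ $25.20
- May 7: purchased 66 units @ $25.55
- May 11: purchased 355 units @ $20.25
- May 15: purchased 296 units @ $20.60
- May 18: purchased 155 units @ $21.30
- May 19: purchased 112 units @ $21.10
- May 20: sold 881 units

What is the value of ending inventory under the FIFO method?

May 20, 881 sold [FIFO — oldest first]: 271 @ $20.70 + 260 @ $25.35 + 103 @ $25.20 + 66 @ $25.55 + 181 @ $20.25 = $20,147.85
Ending inventory: 174 @ $20.25 + 296 @ $20.60 + 155 @ $21.30 + 112 @ $21.10 = $15,285.80

Ending inventory = $15,285.80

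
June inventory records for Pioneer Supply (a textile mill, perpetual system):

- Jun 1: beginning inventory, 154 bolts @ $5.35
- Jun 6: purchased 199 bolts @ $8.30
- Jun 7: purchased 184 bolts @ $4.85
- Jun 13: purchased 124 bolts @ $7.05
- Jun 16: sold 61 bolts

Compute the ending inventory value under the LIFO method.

Jun 16, 61 sold [LIFO — newest first]: 61 @ $7.05 = $430.05
Ending inventory: 154 @ $5.35 + 199 @ $8.30 + 184 @ $4.85 + 63 @ $7.05 = $3,812.15

Ending inventory = $3,812.15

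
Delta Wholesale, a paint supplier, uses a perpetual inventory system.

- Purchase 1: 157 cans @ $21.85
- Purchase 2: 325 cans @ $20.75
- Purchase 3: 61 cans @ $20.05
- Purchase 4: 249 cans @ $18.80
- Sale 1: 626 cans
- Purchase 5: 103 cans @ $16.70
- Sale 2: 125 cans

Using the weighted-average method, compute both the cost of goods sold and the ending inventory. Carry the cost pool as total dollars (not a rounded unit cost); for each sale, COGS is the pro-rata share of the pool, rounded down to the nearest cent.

After Purchase 1: 157 on hand, pool $3,430.45 (≈ $21.8500 each)
After Purchase 2: 482 on hand, pool $10,174.20 (≈ $21.1083 each)
After Purchase 3: 543 on hand, pool $11,397.25 (≈ $20.9894 each)
After Purchase 4: 792 on hand, pool $16,078.45 (≈ $20.3011 each)
Sale 1, sell 626: 626/792 × $16,078.45 → $12,708.47
After Purchase 5: 269 on hand, pool $5,090.08 (≈ $18.9222 each)
Sale 2, sell 125: 125/269 × $5,090.08 → $2,365.27
Total COGS = $12,708.47 + $2,365.27 = $15,073.74
Ending inventory (cost pool remaining) = $2,724.81

COGS = $15,073.74; ending inventory = $2,724.81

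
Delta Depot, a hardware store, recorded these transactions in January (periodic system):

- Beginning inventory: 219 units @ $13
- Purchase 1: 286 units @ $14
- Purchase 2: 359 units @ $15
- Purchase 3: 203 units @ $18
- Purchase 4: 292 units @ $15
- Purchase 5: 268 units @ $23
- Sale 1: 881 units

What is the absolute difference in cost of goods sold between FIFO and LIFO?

FIFO COGS: 219 @ $13 + 286 @ $14 + 359 @ $15 + 17 @ $18 = $12,542
LIFO COGS: 268 @ $23 + 292 @ $15 + 203 @ $18 + 118 @ $15 = $15,968
Difference = |$12,542 − $15,968| = $3,426

$3,426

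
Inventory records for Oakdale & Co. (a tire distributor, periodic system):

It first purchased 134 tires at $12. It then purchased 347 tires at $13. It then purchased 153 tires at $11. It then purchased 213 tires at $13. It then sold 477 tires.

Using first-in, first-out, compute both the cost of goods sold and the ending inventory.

Sale 1 (477) [FIFO — oldest first]: 134 @ $12 + 343 @ $13 = $6,067
Ending inventory: 4 @ $13 + 153 @ $11 + 213 @ $13 = $4,504
Check: goods available $10,571 = COGS $6,067 + ending $4,504

COGS = $6,067; ending inventory = $4,504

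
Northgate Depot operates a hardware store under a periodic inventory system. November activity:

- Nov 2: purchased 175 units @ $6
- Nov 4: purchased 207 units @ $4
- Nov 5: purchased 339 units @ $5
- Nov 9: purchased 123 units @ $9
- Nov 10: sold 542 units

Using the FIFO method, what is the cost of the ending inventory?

Nov 10, 542 sold [FIFO — oldest first]: 175 @ $6 + 207 @ $4 + 160 @ $5 = $2,678
Ending inventory: 179 @ $5 + 123 @ $9 = $2,002
Check: goods available $4,680 = COGS $2,678 + ending $2,002

Ending inventory = $2,002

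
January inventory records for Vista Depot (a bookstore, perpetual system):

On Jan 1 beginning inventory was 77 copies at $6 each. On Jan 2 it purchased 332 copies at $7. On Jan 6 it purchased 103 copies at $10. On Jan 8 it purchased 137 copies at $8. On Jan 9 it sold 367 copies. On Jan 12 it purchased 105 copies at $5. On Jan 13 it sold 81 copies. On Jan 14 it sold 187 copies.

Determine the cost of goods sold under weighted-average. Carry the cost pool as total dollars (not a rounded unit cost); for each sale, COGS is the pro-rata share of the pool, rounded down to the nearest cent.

After Jan 1: 77 on hand, pool $462.00 (≈ $6.0000 each)
After Jan 2: 409 on hand, pool $2,786.00 (≈ $6.8117 each)
After Jan 6: 512 on hand, pool $3,816.00 (≈ $7.4531 each)
After Jan 8: 649 on hand, pool $4,912.00 (≈ $7.5686 each)
Jan 9, sell 367: 367/649 × $4,912.00 → $2,777.66
After Jan 12: 387 on hand, pool $2,659.34 (≈ $6.8717 each)
Jan 13, sell 81: 81/387 × $2,659.34 → $556.60
Jan 14, sell 187: 187/306 × $2,102.74 → $1,285.00
Total COGS = $2,777.66 + $556.60 + $1,285.00 = $4,619.26
Ending inventory (cost pool remaining) = $817.74
Check: goods available $5,437.00 = COGS $4,619.26 + ending $817.74

COGS = $4,619.26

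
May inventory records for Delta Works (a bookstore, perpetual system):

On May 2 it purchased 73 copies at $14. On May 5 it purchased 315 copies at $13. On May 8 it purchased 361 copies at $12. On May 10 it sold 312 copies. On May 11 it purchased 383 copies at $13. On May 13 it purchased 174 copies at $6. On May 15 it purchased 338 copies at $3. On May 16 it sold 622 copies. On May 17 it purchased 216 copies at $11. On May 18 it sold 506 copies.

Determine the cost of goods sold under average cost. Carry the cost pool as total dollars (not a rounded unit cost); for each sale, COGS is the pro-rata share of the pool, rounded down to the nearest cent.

COGS = $14,750.19

After May 2: 73 on hand, pool $1,022.00 (≈ $14.0000 each)
After May 5: 388 on hand, pool $5,117.00 (≈ $13.1881 each)
After May 8: 749 on hand, pool $9,449.00 (≈ $12.6155 each)
May 10, sell 312: 312/749 × $9,449.00 → $3,936.03
After May 11: 820 on hand, pool $10,491.97 (≈ $12.7951 each)
After May 13: 994 on hand, pool $11,535.97 (≈ $11.6056 each)
After May 15: 1332 on hand, pool $12,549.97 (≈ $9.4219 each)
May 16, sell 622: 622/1332 × $12,549.97 → $5,860.42
After May 17: 926 on hand, pool $9,065.55 (≈ $9.7900 each)
May 18, sell 506: 506/926 × $9,065.55 → $4,953.74
Total COGS = $3,936.03 + $5,860.42 + $4,953.74 = $14,750.19
Ending inventory (cost pool remaining) = $4,111.81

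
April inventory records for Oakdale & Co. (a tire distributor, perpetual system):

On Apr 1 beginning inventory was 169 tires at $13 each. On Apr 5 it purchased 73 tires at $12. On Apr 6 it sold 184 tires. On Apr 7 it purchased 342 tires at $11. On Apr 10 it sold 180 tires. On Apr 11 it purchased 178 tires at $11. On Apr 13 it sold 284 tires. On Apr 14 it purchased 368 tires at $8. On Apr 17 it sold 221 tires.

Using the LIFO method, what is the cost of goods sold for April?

Apr 6, 184 sold [LIFO — newest first]: 73 @ $12 + 111 @ $13 = $2,319
Apr 10, 180 sold [LIFO — newest first]: 180 @ $11 = $1,980
Apr 13, 284 sold [LIFO — newest first]: 178 @ $11 + 106 @ $11 = $3,124
Apr 17, 221 sold [LIFO — newest first]: 221 @ $8 = $1,768
Total COGS = $2,319 + $1,980 + $3,124 + $1,768 = $9,191
Ending inventory: 58 @ $13 + 56 @ $11 + 147 @ $8 = $2,546

COGS = $9,191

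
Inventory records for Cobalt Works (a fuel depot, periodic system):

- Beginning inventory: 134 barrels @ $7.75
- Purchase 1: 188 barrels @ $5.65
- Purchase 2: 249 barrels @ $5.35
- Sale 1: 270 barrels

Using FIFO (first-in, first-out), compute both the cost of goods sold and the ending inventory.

Sale 1 (270) [FIFO — oldest first]: 134 @ $7.75 + 136 @ $5.65 = $1,806.90
Ending inventory: 52 @ $5.65 + 249 @ $5.35 = $1,625.95

COGS = $1,806.90; ending inventory = $1,625.95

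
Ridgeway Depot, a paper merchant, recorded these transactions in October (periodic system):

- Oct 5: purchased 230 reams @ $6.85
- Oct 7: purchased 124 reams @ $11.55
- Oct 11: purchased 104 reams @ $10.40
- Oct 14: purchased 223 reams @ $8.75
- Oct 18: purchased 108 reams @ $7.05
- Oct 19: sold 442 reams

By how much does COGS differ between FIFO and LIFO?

FIFO COGS: 230 @ $6.85 + 124 @ $11.55 + 88 @ $10.40 = $3,922.90
LIFO COGS: 108 @ $7.05 + 223 @ $8.75 + 104 @ $10.40 + 7 @ $11.55 = $3,875.10
Difference = |$3,922.90 − $3,875.10| = $47.80

$47.80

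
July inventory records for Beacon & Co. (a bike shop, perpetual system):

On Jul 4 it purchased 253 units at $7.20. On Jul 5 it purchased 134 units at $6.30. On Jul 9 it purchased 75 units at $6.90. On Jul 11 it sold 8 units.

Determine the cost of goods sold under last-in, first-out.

COGS = $55.20

Jul 11, 8 sold [LIFO — newest first]: 8 @ $6.90 = $55.20
Ending inventory: 253 @ $7.20 + 134 @ $6.30 + 67 @ $6.90 = $3,128.10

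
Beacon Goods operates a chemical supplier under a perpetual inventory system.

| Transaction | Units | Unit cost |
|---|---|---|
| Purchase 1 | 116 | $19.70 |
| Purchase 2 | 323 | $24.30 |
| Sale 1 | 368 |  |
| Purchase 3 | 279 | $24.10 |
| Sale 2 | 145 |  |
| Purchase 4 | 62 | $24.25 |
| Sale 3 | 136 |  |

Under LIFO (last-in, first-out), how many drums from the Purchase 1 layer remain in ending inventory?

71

Sale 1 (368) [LIFO — newest first]: 323 @ $24.30 + 45 @ $19.70 = $8,735.40
Sale 2 (145) [LIFO — newest first]: 145 @ $24.10 = $3,494.50
Sale 3 (136) [LIFO — newest first]: 62 @ $24.25 + 74 @ $24.10 = $3,286.90
Total COGS = $8,735.40 + $3,494.50 + $3,286.90 = $15,516.80
Ending inventory: 71 @ $19.70 + 60 @ $24.10 = $2,844.70
Check: goods available $18,361.50 = COGS $15,516.80 + ending $2,844.70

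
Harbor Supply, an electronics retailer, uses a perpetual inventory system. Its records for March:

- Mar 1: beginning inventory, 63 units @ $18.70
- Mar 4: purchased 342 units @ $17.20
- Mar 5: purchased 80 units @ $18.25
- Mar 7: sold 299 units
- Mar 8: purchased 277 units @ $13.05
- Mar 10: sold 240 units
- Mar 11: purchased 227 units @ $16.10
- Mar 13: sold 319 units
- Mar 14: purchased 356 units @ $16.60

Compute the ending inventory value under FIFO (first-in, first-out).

Ending inventory = $8,018.70

Mar 7, 299 sold [FIFO — oldest first]: 63 @ $18.70 + 236 @ $17.20 = $5,237.30
Mar 10, 240 sold [FIFO — oldest first]: 106 @ $17.20 + 80 @ $18.25 + 54 @ $13.05 = $3,987.90
Mar 13, 319 sold [FIFO — oldest first]: 223 @ $13.05 + 96 @ $16.10 = $4,455.75
Total COGS = $5,237.30 + $3,987.90 + $4,455.75 = $13,680.95
Ending inventory: 131 @ $16.10 + 356 @ $16.60 = $8,018.70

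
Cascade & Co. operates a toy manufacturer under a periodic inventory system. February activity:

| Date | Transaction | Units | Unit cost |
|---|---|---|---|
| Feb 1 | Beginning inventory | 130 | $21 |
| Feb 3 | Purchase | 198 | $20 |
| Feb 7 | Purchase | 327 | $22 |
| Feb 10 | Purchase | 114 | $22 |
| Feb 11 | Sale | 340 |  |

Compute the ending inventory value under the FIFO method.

Ending inventory = $9,438

Feb 11, 340 sold [FIFO — oldest first]: 130 @ $21 + 198 @ $20 + 12 @ $22 = $6,954
Ending inventory: 315 @ $22 + 114 @ $22 = $9,438
Check: goods available $16,392 = COGS $6,954 + ending $9,438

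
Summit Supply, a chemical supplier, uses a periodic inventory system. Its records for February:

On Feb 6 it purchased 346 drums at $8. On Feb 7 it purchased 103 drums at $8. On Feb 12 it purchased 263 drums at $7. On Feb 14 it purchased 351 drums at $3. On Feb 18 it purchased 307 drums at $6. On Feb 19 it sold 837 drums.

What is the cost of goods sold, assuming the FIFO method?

COGS = $5,808

Feb 19, 837 sold [FIFO — oldest first]: 346 @ $8 + 103 @ $8 + 263 @ $7 + 125 @ $3 = $5,808
Ending inventory: 226 @ $3 + 307 @ $6 = $2,520
Check: goods available $8,328 = COGS $5,808 + ending $2,520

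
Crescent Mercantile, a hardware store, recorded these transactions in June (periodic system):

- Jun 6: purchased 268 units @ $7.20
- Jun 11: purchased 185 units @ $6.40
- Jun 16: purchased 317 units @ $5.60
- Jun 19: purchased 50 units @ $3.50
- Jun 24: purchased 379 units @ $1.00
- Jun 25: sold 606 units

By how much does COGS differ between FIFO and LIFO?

$2,425.20

FIFO COGS: 268 @ $7.20 + 185 @ $6.40 + 153 @ $5.60 = $3,970.40
LIFO COGS: 379 @ $1.00 + 50 @ $3.50 + 177 @ $5.60 = $1,545.20
Difference = |$3,970.40 − $1,545.20| = $2,425.20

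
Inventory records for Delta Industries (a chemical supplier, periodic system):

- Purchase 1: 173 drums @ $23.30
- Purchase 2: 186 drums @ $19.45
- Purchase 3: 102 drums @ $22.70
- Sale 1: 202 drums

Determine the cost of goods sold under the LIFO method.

Sale 1 (202) [LIFO — newest first]: 102 @ $22.70 + 100 @ $19.45 = $4,260.40
Ending inventory: 173 @ $23.30 + 86 @ $19.45 = $5,703.60

COGS = $4,260.40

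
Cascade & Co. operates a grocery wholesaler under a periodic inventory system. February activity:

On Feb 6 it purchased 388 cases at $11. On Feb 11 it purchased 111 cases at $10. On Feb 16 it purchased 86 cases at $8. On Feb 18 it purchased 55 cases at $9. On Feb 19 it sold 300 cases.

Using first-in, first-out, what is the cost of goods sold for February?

COGS = $3,300

Feb 19, 300 sold [FIFO — oldest first]: 300 @ $11 = $3,300
Ending inventory: 88 @ $11 + 111 @ $10 + 86 @ $8 + 55 @ $9 = $3,261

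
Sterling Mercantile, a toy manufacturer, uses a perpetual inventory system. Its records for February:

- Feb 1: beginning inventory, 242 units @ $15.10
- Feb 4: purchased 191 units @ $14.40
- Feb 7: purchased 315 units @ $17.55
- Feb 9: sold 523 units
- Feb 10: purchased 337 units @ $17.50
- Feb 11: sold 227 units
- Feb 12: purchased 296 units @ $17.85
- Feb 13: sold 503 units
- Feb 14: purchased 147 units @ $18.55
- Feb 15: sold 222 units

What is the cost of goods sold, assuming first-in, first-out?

Feb 9, 523 sold [FIFO — oldest first]: 242 @ $15.10 + 191 @ $14.40 + 90 @ $17.55 = $7,984.10
Feb 11, 227 sold [FIFO — oldest first]: 225 @ $17.55 + 2 @ $17.50 = $3,983.75
Feb 13, 503 sold [FIFO — oldest first]: 335 @ $17.50 + 168 @ $17.85 = $8,861.30
Feb 15, 222 sold [FIFO — oldest first]: 128 @ $17.85 + 94 @ $18.55 = $4,028.50
Total COGS = $7,984.10 + $3,983.75 + $8,861.30 + $4,028.50 = $24,857.65
Ending inventory: 53 @ $18.55 = $983.15

COGS = $24,857.65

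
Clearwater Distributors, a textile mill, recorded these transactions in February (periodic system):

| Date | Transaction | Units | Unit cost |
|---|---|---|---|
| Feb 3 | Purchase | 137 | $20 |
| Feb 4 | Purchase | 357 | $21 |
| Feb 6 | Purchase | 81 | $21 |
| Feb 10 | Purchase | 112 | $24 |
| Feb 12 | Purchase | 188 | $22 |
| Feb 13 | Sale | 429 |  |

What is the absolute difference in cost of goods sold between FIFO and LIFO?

FIFO COGS: 137 @ $20 + 292 @ $21 = $8,872
LIFO COGS: 188 @ $22 + 112 @ $24 + 81 @ $21 + 48 @ $21 = $9,533
Difference = |$8,872 − $9,533| = $661

$661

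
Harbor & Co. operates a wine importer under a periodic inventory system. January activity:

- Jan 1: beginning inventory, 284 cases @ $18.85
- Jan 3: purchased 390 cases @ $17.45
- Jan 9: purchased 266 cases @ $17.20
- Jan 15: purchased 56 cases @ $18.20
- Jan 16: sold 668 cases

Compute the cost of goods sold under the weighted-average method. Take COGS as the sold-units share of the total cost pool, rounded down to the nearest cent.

Jan 16, sell 668: 668/996 × $17,753.30 → $11,906.83
Ending inventory (cost pool remaining) = $5,846.47

COGS = $11,906.83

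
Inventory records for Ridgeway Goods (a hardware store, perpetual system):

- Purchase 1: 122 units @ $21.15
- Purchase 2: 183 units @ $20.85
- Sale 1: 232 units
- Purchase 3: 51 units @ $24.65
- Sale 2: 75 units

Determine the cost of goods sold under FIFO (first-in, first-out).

Sale 1 (232) [FIFO — oldest first]: 122 @ $21.15 + 110 @ $20.85 = $4,873.80
Sale 2 (75) [FIFO — oldest first]: 73 @ $20.85 + 2 @ $24.65 = $1,571.35
Total COGS = $4,873.80 + $1,571.35 = $6,445.15
Ending inventory: 49 @ $24.65 = $1,207.85

COGS = $6,445.15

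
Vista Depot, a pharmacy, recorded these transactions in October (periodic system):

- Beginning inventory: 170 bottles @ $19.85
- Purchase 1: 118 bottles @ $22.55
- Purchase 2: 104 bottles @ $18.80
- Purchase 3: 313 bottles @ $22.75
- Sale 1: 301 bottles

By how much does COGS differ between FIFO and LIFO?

FIFO COGS: 170 @ $19.85 + 118 @ $22.55 + 13 @ $18.80 = $6,279.80
LIFO COGS: 301 @ $22.75 = $6,847.75
Difference = |$6,279.80 − $6,847.75| = $567.95

$567.95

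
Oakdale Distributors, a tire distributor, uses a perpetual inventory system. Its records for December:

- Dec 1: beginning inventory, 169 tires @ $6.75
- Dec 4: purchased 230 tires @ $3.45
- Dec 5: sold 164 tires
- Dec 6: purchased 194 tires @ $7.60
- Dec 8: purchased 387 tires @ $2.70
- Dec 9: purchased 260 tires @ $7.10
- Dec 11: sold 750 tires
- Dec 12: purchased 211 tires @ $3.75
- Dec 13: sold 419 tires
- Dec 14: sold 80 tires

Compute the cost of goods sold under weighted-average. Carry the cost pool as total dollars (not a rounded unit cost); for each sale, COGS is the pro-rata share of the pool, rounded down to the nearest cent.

After Dec 1: 169 on hand, pool $1,140.75 (≈ $6.7500 each)
After Dec 4: 399 on hand, pool $1,934.25 (≈ $4.8477 each)
Dec 5, sell 164: 164/399 × $1,934.25 → $795.03
After Dec 6: 429 on hand, pool $2,613.62 (≈ $6.0924 each)
After Dec 8: 816 on hand, pool $3,658.52 (≈ $4.4835 each)
After Dec 9: 1076 on hand, pool $5,504.52 (≈ $5.1157 each)
Dec 11, sell 750: 750/1076 × $5,504.52 → $3,836.79
After Dec 12: 537 on hand, pool $2,458.98 (≈ $4.5791 each)
Dec 13, sell 419: 419/537 × $2,458.98 → $1,918.64
Dec 14, sell 80: 80/118 × $540.34 → $366.33
Total COGS = $795.03 + $3,836.79 + $1,918.64 + $366.33 = $6,916.79
Ending inventory (cost pool remaining) = $174.01
Check: goods available $7,090.80 = COGS $6,916.79 + ending $174.01

COGS = $6,916.79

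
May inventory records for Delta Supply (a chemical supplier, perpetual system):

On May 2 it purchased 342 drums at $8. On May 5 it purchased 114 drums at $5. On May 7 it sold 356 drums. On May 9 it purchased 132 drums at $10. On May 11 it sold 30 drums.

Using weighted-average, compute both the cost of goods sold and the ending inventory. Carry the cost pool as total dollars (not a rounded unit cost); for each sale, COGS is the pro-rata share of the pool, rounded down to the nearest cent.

COGS = $2,845.43; ending inventory = $1,780.57

After May 2: 342 on hand, pool $2,736.00 (≈ $8.0000 each)
After May 5: 456 on hand, pool $3,306.00 (≈ $7.2500 each)
May 7, sell 356: 356/456 × $3,306.00 → $2,581.00
After May 9: 232 on hand, pool $2,045.00 (≈ $8.8147 each)
May 11, sell 30: 30/232 × $2,045.00 → $264.43
Total COGS = $2,581.00 + $264.43 = $2,845.43
Ending inventory (cost pool remaining) = $1,780.57
Check: goods available $4,626.00 = COGS $2,845.43 + ending $1,780.57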